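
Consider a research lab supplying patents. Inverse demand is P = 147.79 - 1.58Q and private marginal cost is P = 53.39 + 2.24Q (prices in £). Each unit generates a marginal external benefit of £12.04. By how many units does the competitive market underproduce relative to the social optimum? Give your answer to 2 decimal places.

Market equilibrium (private): 53.39 + 2.24Q = 147.79 - 1.58Q → Q_m = 24.7120.
Social marginal cost = private MC − MEB = 41.35 + 2.24Q.
Set SMC = demand: 41.35 + 2.24Q = 147.79 - 1.58Q → Q* = 27.8639.
Gap = |24.7120 − 27.8639| = 3.1519.

3.15 units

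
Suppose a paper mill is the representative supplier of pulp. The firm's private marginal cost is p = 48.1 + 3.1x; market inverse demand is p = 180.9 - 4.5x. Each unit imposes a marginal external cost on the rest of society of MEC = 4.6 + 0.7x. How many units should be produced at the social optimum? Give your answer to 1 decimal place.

Social marginal cost = private MC + MEC = 52.7 + 3.8x.
Set SMC = demand: 52.7 + 3.8x = 180.9 - 4.5x → x* = 15.4458.

x* = 15.4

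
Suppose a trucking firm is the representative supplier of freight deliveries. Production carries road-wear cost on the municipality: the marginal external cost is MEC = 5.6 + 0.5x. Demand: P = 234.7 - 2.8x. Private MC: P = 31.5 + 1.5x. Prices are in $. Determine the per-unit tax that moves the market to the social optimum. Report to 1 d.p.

Social marginal cost = private MC + MEC = 37.1 + 2.0x.
Set SMC = demand: 37.1 + 2.0x = 234.7 - 2.8x → x* = 41.1667.
The Pigouvian tax equals MEC at x*: 5.6 + 0.5×41.1667 = 26.1834.

tax = $26.2 per unit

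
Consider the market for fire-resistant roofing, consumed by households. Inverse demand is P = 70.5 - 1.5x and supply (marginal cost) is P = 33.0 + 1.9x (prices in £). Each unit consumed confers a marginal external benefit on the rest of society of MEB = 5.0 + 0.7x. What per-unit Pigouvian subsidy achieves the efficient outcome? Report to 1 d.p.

Social marginal benefit = demand + MEB = 75.5 - 0.8x.
Set SMB = MC: 75.5 - 0.8x = 33.0 + 1.9x → x* = 15.7407.
The Pigouvian subsidy equals MEB at x*: 5.0 + 0.7×15.7407 = 16.0185.

subsidy = £16.0 per unit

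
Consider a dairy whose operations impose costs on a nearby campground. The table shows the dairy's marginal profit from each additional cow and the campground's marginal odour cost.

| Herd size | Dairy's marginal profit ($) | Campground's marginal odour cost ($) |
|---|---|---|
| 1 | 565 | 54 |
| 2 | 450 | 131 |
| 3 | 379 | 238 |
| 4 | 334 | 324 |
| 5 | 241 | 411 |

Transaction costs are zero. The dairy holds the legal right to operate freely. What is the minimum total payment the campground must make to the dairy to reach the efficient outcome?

$241

Left alone the dairy would choose level 5 (marginal profit stays positive).
Efficient level: k* = 4 (marginal profit ≥ marginal odour cost through 4).
The campground must at least cover the dairy's forgone profit from cutting 5→4: 241 = 241.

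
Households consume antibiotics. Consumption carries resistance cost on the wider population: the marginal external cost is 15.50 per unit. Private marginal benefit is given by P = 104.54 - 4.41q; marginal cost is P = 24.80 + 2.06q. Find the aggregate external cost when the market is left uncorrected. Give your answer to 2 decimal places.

191.03

Market equilibrium (private): 24.80 + 2.06q = 104.54 - 4.41q → q_m = 12.3246.
Total external cost = MEC × q_m = 15.50 × 12.3246 = 191.0313.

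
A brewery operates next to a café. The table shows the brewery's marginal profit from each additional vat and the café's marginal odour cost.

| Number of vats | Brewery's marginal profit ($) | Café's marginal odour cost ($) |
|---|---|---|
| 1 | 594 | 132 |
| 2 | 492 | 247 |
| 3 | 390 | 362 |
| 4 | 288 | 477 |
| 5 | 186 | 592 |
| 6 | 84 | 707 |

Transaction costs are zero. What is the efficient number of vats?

Bargaining reaches the level where marginal profit last exceeds marginal odour cost.
That holds through level 3 (390 ≥ 362) but not at 4 (288 < 477).

3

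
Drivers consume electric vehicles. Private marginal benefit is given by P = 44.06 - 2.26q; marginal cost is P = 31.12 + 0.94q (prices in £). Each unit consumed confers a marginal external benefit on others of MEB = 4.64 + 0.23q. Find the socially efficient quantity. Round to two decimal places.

q* = 5.92

Social marginal benefit = demand + MEB = 48.70 - 2.03q.
Set SMB = MC: 48.70 - 2.03q = 31.12 + 0.94q → q* = 5.9192.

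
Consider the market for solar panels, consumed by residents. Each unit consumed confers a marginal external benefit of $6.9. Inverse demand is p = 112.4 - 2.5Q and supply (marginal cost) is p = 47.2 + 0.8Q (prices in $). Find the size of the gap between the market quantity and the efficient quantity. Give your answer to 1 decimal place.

Market equilibrium (private): 47.2 + 0.8Q = 112.4 - 2.5Q → Q_m = 19.7576.
Social marginal benefit = demand + MEB = 119.3 - 2.5Q.
Set SMB = MC: 119.3 - 2.5Q = 47.2 + 0.8Q → Q* = 21.8485.
Gap = |19.7576 − 21.8485| = 2.0909.

2.1 units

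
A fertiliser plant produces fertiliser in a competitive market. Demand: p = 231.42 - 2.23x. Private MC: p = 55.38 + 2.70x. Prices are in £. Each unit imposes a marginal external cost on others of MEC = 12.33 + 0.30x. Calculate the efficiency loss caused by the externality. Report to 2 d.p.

DWL = £50.76

Market equilibrium (private): 55.38 + 2.70x = 231.42 - 2.23x → x_m = 35.7079.
Social marginal cost = private MC + MEC = 67.71 + 3.00x.
Set SMC = demand: 67.71 + 3.00x = 231.42 - 2.23x → x* = 31.3021.
Between x* and x_m the wedge SMC − demand runs linearly from 0 to MEC(x_m), so the loss is a triangle.
DWL = ½ × 4.4058 × 23.0424 = 50.7601.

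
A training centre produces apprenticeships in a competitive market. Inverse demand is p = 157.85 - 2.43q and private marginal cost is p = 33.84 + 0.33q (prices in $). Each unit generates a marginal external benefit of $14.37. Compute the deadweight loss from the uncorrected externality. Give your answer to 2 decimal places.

Market equilibrium (private): 33.84 + 0.33q = 157.85 - 2.43q → q_m = 44.9312.
Social marginal cost = private MC − MEB = 19.47 + 0.33q.
Set SMC = demand: 19.47 + 0.33q = 157.85 - 2.43q → q* = 50.1377.
The loss is the area between SMC and demand from q* to q_m; with linear curves that's a triangle of height MEB(q_m).
DWL = ½ × 5.2065 × 14.3700 = 37.4087.

DWL = $37.41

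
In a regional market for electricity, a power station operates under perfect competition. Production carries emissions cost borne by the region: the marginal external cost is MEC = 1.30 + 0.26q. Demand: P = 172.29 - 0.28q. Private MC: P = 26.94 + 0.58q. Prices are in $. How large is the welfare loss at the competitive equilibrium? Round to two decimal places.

DWL = $913.81

Market equilibrium (private): 26.94 + 0.58q = 172.29 - 0.28q → q_m = 169.0116.
Social marginal cost = private MC + MEC = 28.24 + 0.84q.
Set SMC = demand: 28.24 + 0.84q = 172.29 - 0.28q → q* = 128.6161.
Height of the DWL triangle at q_m is SMC(q_m) − demand(q_m) = MEC(q_m) = 45.2430.
DWL = ½ × 40.3955 × 45.2430 = 913.8068.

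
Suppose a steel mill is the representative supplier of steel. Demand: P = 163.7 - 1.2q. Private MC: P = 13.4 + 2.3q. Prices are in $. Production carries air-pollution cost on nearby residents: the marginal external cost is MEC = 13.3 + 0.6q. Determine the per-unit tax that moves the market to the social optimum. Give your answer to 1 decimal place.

Social marginal cost = private MC + MEC = 26.7 + 2.9q.
Set SMC = demand: 26.7 + 2.9q = 163.7 - 1.2q → q* = 33.4146.
The Pigouvian tax equals MEC at q*: 13.3 + 0.6×33.4146 = 33.3488.

tax = $33.3 per unit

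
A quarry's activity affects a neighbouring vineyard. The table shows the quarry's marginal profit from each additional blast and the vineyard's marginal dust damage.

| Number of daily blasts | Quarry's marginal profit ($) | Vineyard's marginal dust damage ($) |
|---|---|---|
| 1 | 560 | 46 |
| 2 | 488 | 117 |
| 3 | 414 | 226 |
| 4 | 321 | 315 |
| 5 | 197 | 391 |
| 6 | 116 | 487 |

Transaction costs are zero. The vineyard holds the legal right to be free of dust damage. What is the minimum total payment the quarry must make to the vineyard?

$704

Efficient level: marginal profit ≥ marginal dust damage through level 4, so k* = 4.
With the vineyard holding the right, the quarry must at least compensate total damage at k*: 46 + 117 + 226 + 315 = 704.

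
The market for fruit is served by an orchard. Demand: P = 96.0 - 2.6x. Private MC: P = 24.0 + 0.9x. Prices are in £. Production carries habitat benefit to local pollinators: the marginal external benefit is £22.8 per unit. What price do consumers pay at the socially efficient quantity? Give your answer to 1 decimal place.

Social marginal cost = private MC − MEB = 1.2 + 0.9x.
Set SMC = demand: 1.2 + 0.9x = 96.0 - 2.6x → x* = 27.0857.
Consumer price on the demand curve at x*: 96.0 − 2.6×27.0857 = 25.5772.

P = £25.6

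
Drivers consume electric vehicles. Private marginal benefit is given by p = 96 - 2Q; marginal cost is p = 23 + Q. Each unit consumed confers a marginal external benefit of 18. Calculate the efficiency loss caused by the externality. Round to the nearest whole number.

Market equilibrium (private): 23 + Q = 96 - 2Q → Q_m = 24.3333.
Social marginal benefit = demand + MEB = 114 - 2Q.
Set SMB = MC: 114 - 2Q = 23 + Q → Q* = 30.3333.
The loss is the area between SMB and MC from Q* to Q_m; with linear curves that's a triangle of height MEB(Q_m).
DWL = ½ × 6.0000 × 18.0000 = 54.0000.

DWL = 54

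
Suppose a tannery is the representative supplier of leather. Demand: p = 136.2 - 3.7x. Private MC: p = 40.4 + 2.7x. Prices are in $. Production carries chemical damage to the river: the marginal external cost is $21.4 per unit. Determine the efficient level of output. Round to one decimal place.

x* = 11.6

Social marginal cost = private MC + MEC = 61.8 + 2.7x.
Set SMC = demand: 61.8 + 2.7x = 136.2 - 3.7x → x* = 11.6250.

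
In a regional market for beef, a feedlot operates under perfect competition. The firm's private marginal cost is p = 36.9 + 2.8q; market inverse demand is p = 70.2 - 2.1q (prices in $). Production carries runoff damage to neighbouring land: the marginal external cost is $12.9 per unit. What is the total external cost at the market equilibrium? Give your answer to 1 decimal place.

Market equilibrium (private): 36.9 + 2.8q = 70.2 - 2.1q → q_m = 6.7959.
Total external cost = MEC × q_m = 12.9 × 6.7959 = 87.6671.

$87.7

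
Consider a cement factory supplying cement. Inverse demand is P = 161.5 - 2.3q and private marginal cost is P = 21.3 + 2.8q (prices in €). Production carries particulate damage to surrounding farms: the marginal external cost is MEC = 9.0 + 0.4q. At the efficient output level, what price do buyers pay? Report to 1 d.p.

Social marginal cost = private MC + MEC = 30.3 + 3.2q.
Set SMC = demand: 30.3 + 3.2q = 161.5 - 2.3q → q* = 23.8545.
Consumer price on the demand curve at q*: 161.5 − 2.3×23.8545 = 106.6347.

P = €106.6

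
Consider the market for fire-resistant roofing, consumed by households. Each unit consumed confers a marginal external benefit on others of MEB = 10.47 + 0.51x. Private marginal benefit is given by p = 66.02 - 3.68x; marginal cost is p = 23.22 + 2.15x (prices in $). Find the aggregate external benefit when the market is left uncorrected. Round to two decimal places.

Market equilibrium (private): 23.22 + 2.15x = 66.02 - 3.68x → x_m = 7.3413.
Total external benefit = ∫₀^{x_m} (10.47 + 0.51x) dx = 10.47×7.3413 + ½×0.51×7.3413² = 90.6066.

$90.61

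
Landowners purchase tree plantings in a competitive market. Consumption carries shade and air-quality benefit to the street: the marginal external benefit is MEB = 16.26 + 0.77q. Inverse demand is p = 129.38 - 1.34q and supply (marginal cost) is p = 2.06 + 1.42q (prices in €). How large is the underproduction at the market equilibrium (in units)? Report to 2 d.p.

Market equilibrium (private): 2.06 + 1.42q = 129.38 - 1.34q → q_m = 46.1304.
Social marginal benefit = demand + MEB = 145.64 - 0.57q.
Set SMB = MC: 145.64 - 0.57q = 2.06 + 1.42q → q* = 72.1508.
Gap = |46.1304 − 72.1508| = 26.0204.

26.02 units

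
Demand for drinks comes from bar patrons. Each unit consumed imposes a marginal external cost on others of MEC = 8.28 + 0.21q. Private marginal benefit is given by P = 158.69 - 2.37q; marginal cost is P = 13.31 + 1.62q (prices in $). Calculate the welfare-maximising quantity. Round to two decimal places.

q* = 32.64

Social marginal benefit = demand − MEC = 150.41 - 2.58q.
Set SMB = MC: 150.41 - 2.58q = 13.31 + 1.62q → q* = 32.6429.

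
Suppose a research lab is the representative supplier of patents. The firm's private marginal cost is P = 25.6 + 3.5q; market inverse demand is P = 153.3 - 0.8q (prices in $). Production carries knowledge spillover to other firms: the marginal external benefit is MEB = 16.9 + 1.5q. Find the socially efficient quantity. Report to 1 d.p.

Social marginal cost = private MC − MEB = 8.7 + 2.0q.
Set SMC = demand: 8.7 + 2.0q = 153.3 - 0.8q → q* = 51.6429.

q* = 51.6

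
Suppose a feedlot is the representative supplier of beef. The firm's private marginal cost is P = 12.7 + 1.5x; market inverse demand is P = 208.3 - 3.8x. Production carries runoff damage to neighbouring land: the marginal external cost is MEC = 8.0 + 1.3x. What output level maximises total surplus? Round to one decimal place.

x* = 28.4

Social marginal cost = private MC + MEC = 20.7 + 2.8x.
Set SMC = demand: 20.7 + 2.8x = 208.3 - 3.8x → x* = 28.4242.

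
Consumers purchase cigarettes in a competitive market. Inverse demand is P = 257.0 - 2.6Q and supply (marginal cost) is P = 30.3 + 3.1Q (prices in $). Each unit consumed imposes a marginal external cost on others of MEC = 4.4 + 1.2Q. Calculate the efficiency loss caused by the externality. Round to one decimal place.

DWL = $196.9

Market equilibrium (private): 30.3 + 3.1Q = 257.0 - 2.6Q → Q_m = 39.7719.
Social marginal benefit = demand − MEC = 252.6 - 3.8Q.
Set SMB = MC: 252.6 - 3.8Q = 30.3 + 3.1Q → Q* = 32.2174.
Between Q* and Q_m the wedge MC − SMB runs linearly from 0 to MEC(Q_m), so the loss is a triangle.
DWL = ½ × 7.5545 × 52.1263 = 196.8941.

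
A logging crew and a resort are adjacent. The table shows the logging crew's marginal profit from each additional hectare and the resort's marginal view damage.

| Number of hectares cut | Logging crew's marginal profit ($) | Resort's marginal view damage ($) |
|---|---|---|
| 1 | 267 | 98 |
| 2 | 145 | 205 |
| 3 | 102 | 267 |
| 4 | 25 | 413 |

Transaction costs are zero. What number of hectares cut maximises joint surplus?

Bargaining reaches the level where marginal profit last exceeds marginal view damage.
That holds through level 1 (267 ≥ 98) but not at 2 (145 < 205).

1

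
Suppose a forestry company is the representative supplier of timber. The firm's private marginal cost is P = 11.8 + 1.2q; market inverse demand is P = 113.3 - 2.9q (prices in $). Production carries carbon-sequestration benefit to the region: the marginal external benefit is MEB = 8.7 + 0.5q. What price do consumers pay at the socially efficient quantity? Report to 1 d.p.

P = $24.5

Social marginal cost = private MC − MEB = 3.1 + 0.7q.
Set SMC = demand: 3.1 + 0.7q = 113.3 - 2.9q → q* = 30.6111.
Consumer price on the demand curve at q*: 113.3 − 2.9×30.6111 = 24.5278.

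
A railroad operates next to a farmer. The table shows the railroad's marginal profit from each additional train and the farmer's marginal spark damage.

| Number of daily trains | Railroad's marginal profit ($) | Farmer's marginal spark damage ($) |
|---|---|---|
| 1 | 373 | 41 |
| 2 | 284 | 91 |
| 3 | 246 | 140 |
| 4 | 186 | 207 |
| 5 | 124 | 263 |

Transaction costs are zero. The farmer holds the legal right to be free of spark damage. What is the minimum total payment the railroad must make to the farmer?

Efficient level: marginal profit ≥ marginal spark damage through level 3, so k* = 3.
With the farmer holding the right, the railroad must at least compensate total damage at k*: 41 + 91 + 140 = 272.

$272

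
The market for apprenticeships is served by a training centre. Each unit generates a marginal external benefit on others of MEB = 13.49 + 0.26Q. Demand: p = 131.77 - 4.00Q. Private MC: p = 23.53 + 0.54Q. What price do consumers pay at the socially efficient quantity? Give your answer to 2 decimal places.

P = 18.00

Social marginal cost = private MC − MEB = 10.04 + 0.28Q.
Set SMC = demand: 10.04 + 0.28Q = 131.77 - 4.00Q → Q* = 28.4416.
Consumer price on the demand curve at Q*: 131.77 − 4.00×28.4416 = 18.0036.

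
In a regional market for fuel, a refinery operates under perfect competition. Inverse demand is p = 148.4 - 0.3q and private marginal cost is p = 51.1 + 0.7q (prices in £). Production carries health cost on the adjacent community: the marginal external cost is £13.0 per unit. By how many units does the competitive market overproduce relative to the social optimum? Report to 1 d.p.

Market equilibrium (private): 51.1 + 0.7q = 148.4 - 0.3q → q_m = 97.3000.
Social marginal cost = private MC + MEC = 64.1 + 0.7q.
Set SMC = demand: 64.1 + 0.7q = 148.4 - 0.3q → q* = 84.3000.
Gap = |97.3000 − 84.3000| = 13.0000.

13.0 units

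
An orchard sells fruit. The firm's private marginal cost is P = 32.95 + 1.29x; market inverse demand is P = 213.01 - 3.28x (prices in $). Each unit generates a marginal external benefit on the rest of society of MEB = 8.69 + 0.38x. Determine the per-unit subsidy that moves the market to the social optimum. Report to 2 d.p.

Social marginal cost = private MC − MEB = 24.26 + 0.91x.
Set SMC = demand: 24.26 + 0.91x = 213.01 - 3.28x → x* = 45.0477.
The Pigouvian subsidy equals MEB at x*: 8.69 + 0.38×45.0477 = 25.8081.

subsidy = $25.81 per unit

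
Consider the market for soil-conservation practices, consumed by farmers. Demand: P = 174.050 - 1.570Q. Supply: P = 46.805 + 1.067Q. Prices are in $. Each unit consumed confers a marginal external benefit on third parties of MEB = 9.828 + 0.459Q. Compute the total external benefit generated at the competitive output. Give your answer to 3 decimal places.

Market equilibrium (private): 46.805 + 1.067Q = 174.050 - 1.570Q → Q_m = 48.2537.
Total external benefit = ∫₀^{Q_m} (9.828 + 0.459Q) dQ = 9.828×48.2537 + ½×0.459×48.2537² = 1008.6097.

$1008.610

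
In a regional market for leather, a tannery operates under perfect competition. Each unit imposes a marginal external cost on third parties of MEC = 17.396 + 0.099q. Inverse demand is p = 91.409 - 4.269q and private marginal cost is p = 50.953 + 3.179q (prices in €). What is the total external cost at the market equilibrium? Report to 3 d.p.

Market equilibrium (private): 50.953 + 3.179q = 91.409 - 4.269q → q_m = 5.4318.
Total external cost = ∫₀^{q_m} (17.396 + 0.099q) dq = 17.396×5.4318 + ½×0.099×5.4318² = 95.9521.

€95.952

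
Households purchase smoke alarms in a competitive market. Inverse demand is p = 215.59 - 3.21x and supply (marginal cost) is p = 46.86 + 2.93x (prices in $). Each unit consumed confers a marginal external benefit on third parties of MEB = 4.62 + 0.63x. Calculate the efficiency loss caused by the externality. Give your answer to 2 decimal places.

DWL = $43.65

Market equilibrium (private): 46.86 + 2.93x = 215.59 - 3.21x → x_m = 27.4805.
Social marginal benefit = demand + MEB = 220.21 - 2.58x.
Set SMB = MC: 220.21 - 2.58x = 46.86 + 2.93x → x* = 31.4610.
The loss is the area between SMB and MC from x* to x_m; with linear curves that's a triangle of height MEB(x_m).
DWL = ½ × 3.9805 × 21.9327 = 43.6516.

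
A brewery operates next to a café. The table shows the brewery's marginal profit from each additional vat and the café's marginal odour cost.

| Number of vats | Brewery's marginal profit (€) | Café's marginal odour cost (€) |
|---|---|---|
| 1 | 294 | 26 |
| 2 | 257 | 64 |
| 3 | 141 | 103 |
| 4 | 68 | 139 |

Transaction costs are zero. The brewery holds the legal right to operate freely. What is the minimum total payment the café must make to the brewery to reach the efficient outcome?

Left alone the brewery would choose level 4 (marginal profit stays positive).
Efficient level: k* = 3 (marginal profit ≥ marginal odour cost through 3).
The café must at least cover the brewery's forgone profit from cutting 4→3: 68 = 68.

€68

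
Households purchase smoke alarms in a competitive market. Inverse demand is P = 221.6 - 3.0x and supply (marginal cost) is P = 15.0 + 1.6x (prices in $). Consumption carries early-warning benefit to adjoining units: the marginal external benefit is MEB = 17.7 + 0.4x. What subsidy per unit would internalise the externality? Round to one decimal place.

subsidy = $39.1 per unit

Social marginal benefit = demand + MEB = 239.3 - 2.6x.
Set SMB = MC: 239.3 - 2.6x = 15.0 + 1.6x → x* = 53.4048.
The Pigouvian subsidy equals MEB at x*: 17.7 + 0.4×53.4048 = 39.0619.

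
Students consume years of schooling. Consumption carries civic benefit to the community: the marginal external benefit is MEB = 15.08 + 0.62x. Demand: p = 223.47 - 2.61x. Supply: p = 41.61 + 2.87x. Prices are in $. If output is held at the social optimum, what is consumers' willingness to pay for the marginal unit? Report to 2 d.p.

Social marginal benefit = demand + MEB = 238.55 - 1.99x.
Set SMB = MC: 238.55 - 1.99x = 41.61 + 2.87x → x* = 40.5226.
Consumer price on the demand curve at x*: 223.47 − 2.61×40.5226 = 117.7060.

P = $117.71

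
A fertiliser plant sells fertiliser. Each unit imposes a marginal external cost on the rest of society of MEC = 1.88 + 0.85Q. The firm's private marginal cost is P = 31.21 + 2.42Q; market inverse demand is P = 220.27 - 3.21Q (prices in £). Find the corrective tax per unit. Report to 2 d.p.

tax = £26.43 per unit

Social marginal cost = private MC + MEC = 33.09 + 3.27Q.
Set SMC = demand: 33.09 + 3.27Q = 220.27 - 3.21Q → Q* = 28.8858.
The Pigouvian tax equals MEC at Q*: 1.88 + 0.85×28.8858 = 26.4329.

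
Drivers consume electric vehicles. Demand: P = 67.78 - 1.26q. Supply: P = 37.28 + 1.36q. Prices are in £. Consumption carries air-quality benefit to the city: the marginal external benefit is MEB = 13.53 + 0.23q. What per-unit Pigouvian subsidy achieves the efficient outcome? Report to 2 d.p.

subsidy = £17.77 per unit

Social marginal benefit = demand + MEB = 81.31 - 1.03q.
Set SMB = MC: 81.31 - 1.03q = 37.28 + 1.36q → q* = 18.4226.
The Pigouvian subsidy equals MEB at q*: 13.53 + 0.23×18.4226 = 17.7672.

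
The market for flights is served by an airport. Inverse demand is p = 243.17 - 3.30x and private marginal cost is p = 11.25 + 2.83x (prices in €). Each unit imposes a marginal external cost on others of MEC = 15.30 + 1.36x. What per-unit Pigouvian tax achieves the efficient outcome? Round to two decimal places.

Social marginal cost = private MC + MEC = 26.55 + 4.19x.
Set SMC = demand: 26.55 + 4.19x = 243.17 - 3.30x → x* = 28.9212.
The Pigouvian tax equals MEC at x*: 15.30 + 1.36×28.9212 = 54.6328.

tax = €54.63 per unit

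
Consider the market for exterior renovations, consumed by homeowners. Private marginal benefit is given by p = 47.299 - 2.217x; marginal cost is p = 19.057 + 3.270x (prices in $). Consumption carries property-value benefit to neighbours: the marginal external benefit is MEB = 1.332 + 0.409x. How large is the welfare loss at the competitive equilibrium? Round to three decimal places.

DWL = $1.163

Market equilibrium (private): 19.057 + 3.270x = 47.299 - 2.217x → x_m = 5.1471.
Social marginal benefit = demand + MEB = 48.631 - 1.808x.
Set SMB = MC: 48.631 - 1.808x = 19.057 + 3.270x → x* = 5.8239.
Between x* and x_m the wedge SMB − MC runs linearly from 0 to MEB(x_m), so the loss is a triangle.
DWL = ½ × 0.6768 × 3.4372 = 1.1631.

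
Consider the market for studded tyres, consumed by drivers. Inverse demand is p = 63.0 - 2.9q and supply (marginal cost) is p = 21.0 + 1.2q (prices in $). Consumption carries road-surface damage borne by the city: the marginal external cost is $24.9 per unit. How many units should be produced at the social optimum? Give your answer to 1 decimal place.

Social marginal benefit = demand − MEC = 38.1 - 2.9q.
Set SMB = MC: 38.1 - 2.9q = 21.0 + 1.2q → q* = 4.1707.

q* = 4.2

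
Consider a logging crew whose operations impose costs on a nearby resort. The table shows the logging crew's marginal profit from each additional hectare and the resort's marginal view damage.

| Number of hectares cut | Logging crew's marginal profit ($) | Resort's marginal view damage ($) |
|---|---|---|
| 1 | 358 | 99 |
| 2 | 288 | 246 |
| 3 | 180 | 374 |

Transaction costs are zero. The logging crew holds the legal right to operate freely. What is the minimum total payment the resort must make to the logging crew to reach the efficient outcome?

$180

Left alone the logging crew would choose level 3 (marginal profit stays positive).
Efficient level: k* = 2 (marginal profit ≥ marginal view damage through 2).
The resort must at least cover the logging crew's forgone profit from cutting 3→2: 180 = 180.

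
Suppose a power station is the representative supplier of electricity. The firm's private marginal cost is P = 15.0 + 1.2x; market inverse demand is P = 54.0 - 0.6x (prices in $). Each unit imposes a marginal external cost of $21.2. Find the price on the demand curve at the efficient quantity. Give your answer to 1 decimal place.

Social marginal cost = private MC + MEC = 36.2 + 1.2x.
Set SMC = demand: 36.2 + 1.2x = 54.0 - 0.6x → x* = 9.8889.
Consumer price on the demand curve at x*: 54.0 − 0.6×9.8889 = 48.0667.

P = $48.1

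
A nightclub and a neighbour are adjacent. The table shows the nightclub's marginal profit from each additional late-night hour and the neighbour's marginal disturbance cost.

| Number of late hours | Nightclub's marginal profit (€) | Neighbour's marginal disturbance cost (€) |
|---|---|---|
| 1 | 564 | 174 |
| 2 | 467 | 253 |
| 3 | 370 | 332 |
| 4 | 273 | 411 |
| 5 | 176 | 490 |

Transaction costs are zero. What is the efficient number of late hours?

3

Bargaining reaches the level where marginal profit last exceeds marginal disturbance cost.
That holds through level 3 (370 ≥ 332) but not at 4 (273 < 411).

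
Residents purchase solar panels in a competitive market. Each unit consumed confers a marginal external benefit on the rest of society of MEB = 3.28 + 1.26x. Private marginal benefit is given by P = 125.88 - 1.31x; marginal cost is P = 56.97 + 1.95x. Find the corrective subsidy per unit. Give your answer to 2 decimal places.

Social marginal benefit = demand + MEB = 129.16 - 0.05x.
Set SMB = MC: 129.16 - 0.05x = 56.97 + 1.95x → x* = 36.0950.
The Pigouvian subsidy equals MEB at x*: 3.28 + 1.26×36.0950 = 48.7597.

subsidy = 48.76 per unit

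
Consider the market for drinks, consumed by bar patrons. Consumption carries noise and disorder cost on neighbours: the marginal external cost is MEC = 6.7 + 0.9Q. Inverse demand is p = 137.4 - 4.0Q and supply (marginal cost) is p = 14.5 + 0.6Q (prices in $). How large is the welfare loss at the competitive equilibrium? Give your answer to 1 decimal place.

Market equilibrium (private): 14.5 + 0.6Q = 137.4 - 4.0Q → Q_m = 26.7174.
Social marginal benefit = demand − MEC = 130.7 - 4.9Q.
Set SMB = MC: 130.7 - 4.9Q = 14.5 + 0.6Q → Q* = 21.1273.
Height of the DWL triangle at Q_m is MC(Q_m) − SMB(Q_m) = MEC(Q_m) = 30.7457.
DWL = ½ × 5.5901 × 30.7457 = 85.9358.

DWL = $85.9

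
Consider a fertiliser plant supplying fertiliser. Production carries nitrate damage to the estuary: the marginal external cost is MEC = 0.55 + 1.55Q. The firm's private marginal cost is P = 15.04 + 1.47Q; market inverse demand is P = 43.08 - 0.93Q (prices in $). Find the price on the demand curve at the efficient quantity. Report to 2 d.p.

P = $36.61

Social marginal cost = private MC + MEC = 15.59 + 3.02Q.
Set SMC = demand: 15.59 + 3.02Q = 43.08 - 0.93Q → Q* = 6.9595.
Consumer price on the demand curve at Q*: 43.08 − 0.93×6.9595 = 36.6077.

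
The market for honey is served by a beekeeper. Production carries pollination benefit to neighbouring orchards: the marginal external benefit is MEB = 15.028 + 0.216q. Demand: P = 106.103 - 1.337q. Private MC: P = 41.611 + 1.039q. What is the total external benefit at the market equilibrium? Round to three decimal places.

487.475

Market equilibrium (private): 41.611 + 1.039q = 106.103 - 1.337q → q_m = 27.1431.
Total external benefit = ∫₀^{q_m} (15.028 + 0.216q) dq = 15.028×27.1431 + ½×0.216×27.1431² = 487.4753.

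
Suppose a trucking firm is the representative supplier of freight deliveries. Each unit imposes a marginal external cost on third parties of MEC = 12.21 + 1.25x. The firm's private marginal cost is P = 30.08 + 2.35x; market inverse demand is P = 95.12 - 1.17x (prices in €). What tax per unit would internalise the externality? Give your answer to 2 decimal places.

tax = €26.05 per unit

Social marginal cost = private MC + MEC = 42.29 + 3.60x.
Set SMC = demand: 42.29 + 3.60x = 95.12 - 1.17x → x* = 11.0755.
The Pigouvian tax equals MEC at x*: 12.21 + 1.25×11.0755 = 26.0544.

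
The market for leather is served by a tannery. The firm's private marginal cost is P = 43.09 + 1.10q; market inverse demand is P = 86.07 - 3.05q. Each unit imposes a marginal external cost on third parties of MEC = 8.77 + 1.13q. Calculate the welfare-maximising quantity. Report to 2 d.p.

q* = 6.48

Social marginal cost = private MC + MEC = 51.86 + 2.23q.
Set SMC = demand: 51.86 + 2.23q = 86.07 - 3.05q → q* = 6.4792.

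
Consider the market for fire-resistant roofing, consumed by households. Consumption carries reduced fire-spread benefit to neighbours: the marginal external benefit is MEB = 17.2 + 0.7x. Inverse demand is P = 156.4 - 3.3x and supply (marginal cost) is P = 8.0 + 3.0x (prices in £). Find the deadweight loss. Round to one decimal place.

Market equilibrium (private): 8.0 + 3.0x = 156.4 - 3.3x → x_m = 23.5556.
Social marginal benefit = demand + MEB = 173.6 - 2.6x.
Set SMB = MC: 173.6 - 2.6x = 8.0 + 3.0x → x* = 29.5714.
Height of the DWL triangle at x_m is SMB(x_m) − MC(x_m) = MEB(x_m) = 33.6889.
DWL = ½ × 6.0158 × 33.6889 = 101.3328.

DWL = £101.3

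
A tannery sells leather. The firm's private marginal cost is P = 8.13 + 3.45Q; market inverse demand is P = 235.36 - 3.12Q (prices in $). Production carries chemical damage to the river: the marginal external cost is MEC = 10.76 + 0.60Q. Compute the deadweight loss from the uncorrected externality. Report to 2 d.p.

Market equilibrium (private): 8.13 + 3.45Q = 235.36 - 3.12Q → Q_m = 34.5860.
Social marginal cost = private MC + MEC = 18.89 + 4.05Q.
Set SMC = demand: 18.89 + 4.05Q = 235.36 - 3.12Q → Q* = 30.1911.
The welfare-loss triangle has base |Q_m − Q*| and height MEC(Q_m) (the vertical gap between SMC and demand is zero at Q* and MEC at Q_m).
DWL = ½ × 4.3949 × 31.5116 = 69.2452.

DWL = $69.25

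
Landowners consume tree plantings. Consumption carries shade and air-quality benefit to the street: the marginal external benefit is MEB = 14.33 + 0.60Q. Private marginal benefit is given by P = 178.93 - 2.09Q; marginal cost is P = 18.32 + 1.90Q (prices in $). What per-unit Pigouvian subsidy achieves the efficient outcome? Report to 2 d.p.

Social marginal benefit = demand + MEB = 193.26 - 1.49Q.
Set SMB = MC: 193.26 - 1.49Q = 18.32 + 1.90Q → Q* = 51.6047.
The Pigouvian subsidy equals MEB at Q*: 14.33 + 0.60×51.6047 = 45.2928.

subsidy = $45.29 per unit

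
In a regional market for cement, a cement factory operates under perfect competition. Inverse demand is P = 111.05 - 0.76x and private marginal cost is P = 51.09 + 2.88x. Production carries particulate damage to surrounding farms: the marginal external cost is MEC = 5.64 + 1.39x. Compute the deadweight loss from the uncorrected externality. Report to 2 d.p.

Market equilibrium (private): 51.09 + 2.88x = 111.05 - 0.76x → x_m = 16.4725.
Social marginal cost = private MC + MEC = 56.73 + 4.27x.
Set SMC = demand: 56.73 + 4.27x = 111.05 - 0.76x → x* = 10.7992.
The welfare-loss triangle has base |x_m − x*| and height MEC(x_m) (the vertical gap between SMC and demand is zero at x* and MEC at x_m).
DWL = ½ × 5.6733 × 28.5368 = 80.9489.

DWL = 80.95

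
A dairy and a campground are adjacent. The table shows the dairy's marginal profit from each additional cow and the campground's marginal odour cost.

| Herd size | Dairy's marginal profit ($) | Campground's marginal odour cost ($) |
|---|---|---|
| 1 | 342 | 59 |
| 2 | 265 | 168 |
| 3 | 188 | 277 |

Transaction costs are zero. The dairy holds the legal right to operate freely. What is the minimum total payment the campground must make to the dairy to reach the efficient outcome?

Left alone the dairy would choose level 3 (marginal profit stays positive).
Efficient level: k* = 2 (marginal profit ≥ marginal odour cost through 2).
The campground must at least cover the dairy's forgone profit from cutting 3→2: 188 = 188.

$188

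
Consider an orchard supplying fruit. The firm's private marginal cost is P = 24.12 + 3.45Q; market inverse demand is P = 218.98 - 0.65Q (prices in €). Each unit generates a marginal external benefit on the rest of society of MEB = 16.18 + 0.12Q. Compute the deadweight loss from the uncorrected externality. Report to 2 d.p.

Market equilibrium (private): 24.12 + 3.45Q = 218.98 - 0.65Q → Q_m = 47.5268.
Social marginal cost = private MC − MEB = 7.94 + 3.33Q.
Set SMC = demand: 7.94 + 3.33Q = 218.98 - 0.65Q → Q* = 53.0251.
The loss is the area between SMC and demand from Q* to Q_m; with linear curves that's a triangle of height MEB(Q_m).
DWL = ½ × 5.4983 × 21.8832 = 60.1602.

DWL = €60.16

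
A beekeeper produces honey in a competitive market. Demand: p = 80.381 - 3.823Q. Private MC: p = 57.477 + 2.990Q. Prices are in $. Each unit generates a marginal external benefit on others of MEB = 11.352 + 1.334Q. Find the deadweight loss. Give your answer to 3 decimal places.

DWL = $22.887

Market equilibrium (private): 57.477 + 2.990Q = 80.381 - 3.823Q → Q_m = 3.3618.
Social marginal cost = private MC − MEB = 46.125 + 1.656Q.
Set SMC = demand: 46.125 + 1.656Q = 80.381 - 3.823Q → Q* = 6.2522.
The welfare-loss triangle has base |Q_m − Q*| and height MEB(Q_m) (the vertical gap between SMC and demand is zero at Q* and MEB at Q_m).
DWL = ½ × 2.8904 × 15.8367 = 22.8872.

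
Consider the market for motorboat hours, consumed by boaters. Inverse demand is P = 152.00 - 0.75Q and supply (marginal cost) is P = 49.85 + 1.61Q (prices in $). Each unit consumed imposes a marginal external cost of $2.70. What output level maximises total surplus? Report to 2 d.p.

Q* = 42.14

Social marginal benefit = demand − MEC = 149.30 - 0.75Q.
Set SMB = MC: 149.30 - 0.75Q = 49.85 + 1.61Q → Q* = 42.1398.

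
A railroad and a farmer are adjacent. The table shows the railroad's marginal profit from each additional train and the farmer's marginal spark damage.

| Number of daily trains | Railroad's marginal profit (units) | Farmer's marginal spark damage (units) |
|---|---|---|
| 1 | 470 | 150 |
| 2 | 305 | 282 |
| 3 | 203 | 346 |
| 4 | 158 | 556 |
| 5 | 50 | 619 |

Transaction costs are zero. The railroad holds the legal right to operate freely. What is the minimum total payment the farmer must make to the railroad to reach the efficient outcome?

Left alone the railroad would choose level 5 (marginal profit stays positive).
Efficient level: k* = 2 (marginal profit ≥ marginal spark damage through 2).
The farmer must at least cover the railroad's forgone profit from cutting 5→2: 203 + 158 + 50 = 411.

411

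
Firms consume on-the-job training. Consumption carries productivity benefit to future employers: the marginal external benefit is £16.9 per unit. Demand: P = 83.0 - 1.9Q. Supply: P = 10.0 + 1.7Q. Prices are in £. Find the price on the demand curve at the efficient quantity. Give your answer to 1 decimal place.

Social marginal benefit = demand + MEB = 99.9 - 1.9Q.
Set SMB = MC: 99.9 - 1.9Q = 10.0 + 1.7Q → Q* = 24.9722.
Consumer price on the demand curve at Q*: 83.0 − 1.9×24.9722 = 35.5528.

P = £35.6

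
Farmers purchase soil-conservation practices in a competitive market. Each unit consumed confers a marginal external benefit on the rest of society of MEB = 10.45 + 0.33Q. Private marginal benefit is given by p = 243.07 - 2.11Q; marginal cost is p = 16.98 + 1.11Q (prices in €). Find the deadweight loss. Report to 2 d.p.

DWL = €195.56

Market equilibrium (private): 16.98 + 1.11Q = 243.07 - 2.11Q → Q_m = 70.2143.
Social marginal benefit = demand + MEB = 253.52 - 1.78Q.
Set SMB = MC: 253.52 - 1.78Q = 16.98 + 1.11Q → Q* = 81.8478.
Height of the DWL triangle at Q_m is SMB(Q_m) − MC(Q_m) = MEB(Q_m) = 33.6207.
DWL = ½ × 11.6335 × 33.6207 = 195.5632.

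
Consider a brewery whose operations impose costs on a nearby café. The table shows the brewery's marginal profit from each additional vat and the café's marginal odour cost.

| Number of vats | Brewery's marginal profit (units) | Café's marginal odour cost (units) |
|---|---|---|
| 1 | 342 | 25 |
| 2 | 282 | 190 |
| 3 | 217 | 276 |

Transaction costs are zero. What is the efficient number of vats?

Bargaining reaches the level where marginal profit last exceeds marginal odour cost.
That holds through level 2 (282 ≥ 190) but not at 3 (217 < 276).

2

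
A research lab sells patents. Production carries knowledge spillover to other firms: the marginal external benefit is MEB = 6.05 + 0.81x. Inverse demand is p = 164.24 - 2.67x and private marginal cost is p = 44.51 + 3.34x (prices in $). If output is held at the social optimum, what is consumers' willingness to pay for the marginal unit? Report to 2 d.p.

P = $99.66

Social marginal cost = private MC − MEB = 38.46 + 2.53x.
Set SMC = demand: 38.46 + 2.53x = 164.24 - 2.67x → x* = 24.1885.
Consumer price on the demand curve at x*: 164.24 − 2.67×24.1885 = 99.6567.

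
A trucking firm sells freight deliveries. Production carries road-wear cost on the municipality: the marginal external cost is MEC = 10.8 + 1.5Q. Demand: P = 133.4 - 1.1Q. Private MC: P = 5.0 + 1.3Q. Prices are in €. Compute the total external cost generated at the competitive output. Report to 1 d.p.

Market equilibrium (private): 5.0 + 1.3Q = 133.4 - 1.1Q → Q_m = 53.5000.
Total external cost = ∫₀^{Q_m} (10.8 + 1.5Q) dQ = 10.8×53.5000 + ½×1.5×53.5000² = 2724.4875.

€2724.5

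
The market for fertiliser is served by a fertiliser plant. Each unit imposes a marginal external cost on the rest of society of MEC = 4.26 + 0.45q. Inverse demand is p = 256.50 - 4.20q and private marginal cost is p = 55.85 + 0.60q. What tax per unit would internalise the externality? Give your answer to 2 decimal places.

tax = 21.09 per unit

Social marginal cost = private MC + MEC = 60.11 + 1.05q.
Set SMC = demand: 60.11 + 1.05q = 256.50 - 4.20q → q* = 37.4076.
The Pigouvian tax equals MEC at q*: 4.26 + 0.45×37.4076 = 21.0934.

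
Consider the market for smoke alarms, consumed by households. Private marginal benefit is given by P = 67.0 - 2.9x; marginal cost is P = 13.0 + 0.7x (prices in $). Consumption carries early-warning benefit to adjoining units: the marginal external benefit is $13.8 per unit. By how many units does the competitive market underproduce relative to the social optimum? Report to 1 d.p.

3.8 units

Market equilibrium (private): 13.0 + 0.7x = 67.0 - 2.9x → x_m = 15.0000.
Social marginal benefit = demand + MEB = 80.8 - 2.9x.
Set SMB = MC: 80.8 - 2.9x = 13.0 + 0.7x → x* = 18.8333.
Gap = |15.0000 − 18.8333| = 3.8333.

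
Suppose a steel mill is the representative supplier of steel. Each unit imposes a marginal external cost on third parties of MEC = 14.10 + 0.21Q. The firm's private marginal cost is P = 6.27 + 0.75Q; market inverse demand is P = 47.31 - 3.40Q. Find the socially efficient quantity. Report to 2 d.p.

Q* = 6.18

Social marginal cost = private MC + MEC = 20.37 + 0.96Q.
Set SMC = demand: 20.37 + 0.96Q = 47.31 - 3.40Q → Q* = 6.1789.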